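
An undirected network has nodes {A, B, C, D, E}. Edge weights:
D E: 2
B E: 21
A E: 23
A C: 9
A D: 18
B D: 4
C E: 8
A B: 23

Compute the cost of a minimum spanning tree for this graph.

Kruskal's algorithm — process edges by increasing weight (ties by edge label):
D E (2): add. Components now {A} {B} {C} {D,E}
B D (4): add. Components now {A} {B,D,E} {C}
C E (8): add. Components now {A} {B,C,D,E}
A C (9): add. Components now {A,B,C,D,E}
MST edges: D E, B D, C E, A C; total weight 2+4+8+9 = 23.

23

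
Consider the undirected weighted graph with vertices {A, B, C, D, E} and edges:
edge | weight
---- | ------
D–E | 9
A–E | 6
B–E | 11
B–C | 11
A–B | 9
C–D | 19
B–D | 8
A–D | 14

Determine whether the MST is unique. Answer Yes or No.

No

Kruskal's algorithm — process edges by increasing weight (ties by edge label):
A–E (6): add — endpoints in different components.
B–D (8): add — endpoints in different components.
A–B (9): add — endpoints in different components.
D–E (9): skip — D and E already connected.
B–C (11): add — endpoints in different components.
Non-tree edge D–E has weight 9, equal to the heaviest edge on its tree cycle — swapping gives another MST of the same weight. Not unique.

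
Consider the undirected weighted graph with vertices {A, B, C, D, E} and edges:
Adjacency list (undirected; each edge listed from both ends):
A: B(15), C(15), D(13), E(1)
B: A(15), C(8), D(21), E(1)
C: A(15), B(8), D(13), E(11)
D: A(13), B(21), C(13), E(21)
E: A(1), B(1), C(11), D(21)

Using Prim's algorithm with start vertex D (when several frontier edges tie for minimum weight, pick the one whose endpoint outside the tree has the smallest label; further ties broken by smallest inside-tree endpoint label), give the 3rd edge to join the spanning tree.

Grow the tree from D using Prim:
Step 1: cheapest edge leaving the tree is A—D (13); add A.
Step 2: cheapest edge leaving the tree is A—E (1); add E.
Step 3: cheapest edge leaving the tree is B—E (1); add B.
Step 4: cheapest edge leaving the tree is B—C (8); add C.
The 3rd edge added is B—E.

B-E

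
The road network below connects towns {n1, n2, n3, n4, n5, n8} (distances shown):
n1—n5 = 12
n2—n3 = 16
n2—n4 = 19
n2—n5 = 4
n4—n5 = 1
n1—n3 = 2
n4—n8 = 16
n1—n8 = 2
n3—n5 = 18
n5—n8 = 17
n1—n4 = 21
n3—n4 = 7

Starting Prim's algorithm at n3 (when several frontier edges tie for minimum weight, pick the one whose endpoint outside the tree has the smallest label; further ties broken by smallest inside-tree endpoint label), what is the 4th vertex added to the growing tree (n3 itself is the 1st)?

n4

Grow the tree from n3 using Prim:
Step 1: cheapest edge leaving the tree is n1—n3 (2); add n1.
Step 2: cheapest edge leaving the tree is n1—n8 (2); add n8.
Step 3: cheapest edge leaving the tree is n3—n4 (7); add n4.
Step 4: cheapest edge leaving the tree is n4—n5 (1); add n5.
Step 5: cheapest edge leaving the tree is n2—n5 (4); add n2.
Vertex order: n3, n1, n8, n4, n5, n2. The 4th vertex is n4.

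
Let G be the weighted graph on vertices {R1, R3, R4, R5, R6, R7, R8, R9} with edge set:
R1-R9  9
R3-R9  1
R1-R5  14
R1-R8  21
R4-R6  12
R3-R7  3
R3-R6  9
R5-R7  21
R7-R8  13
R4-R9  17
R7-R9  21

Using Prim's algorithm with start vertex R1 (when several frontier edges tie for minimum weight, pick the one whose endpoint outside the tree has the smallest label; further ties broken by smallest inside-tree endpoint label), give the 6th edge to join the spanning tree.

Prim's algorithm from R1:
Step 1: cheapest edge leaving the tree is R1-R9 (9); add R9.
Step 2: cheapest edge leaving the tree is R3-R9 (1); add R3.
Step 3: cheapest edge leaving the tree is R3-R7 (3); add R7.
Step 4: cheapest edge leaving the tree is R3-R6 (9); add R6.
Step 5: cheapest edge leaving the tree is R4-R6 (12); add R4.
Step 6: cheapest edge leaving the tree is R7-R8 (13); add R8.
Step 7: cheapest edge leaving the tree is R1-R5 (14); add R5.
The 6th edge added is R7-R8.

R7-R8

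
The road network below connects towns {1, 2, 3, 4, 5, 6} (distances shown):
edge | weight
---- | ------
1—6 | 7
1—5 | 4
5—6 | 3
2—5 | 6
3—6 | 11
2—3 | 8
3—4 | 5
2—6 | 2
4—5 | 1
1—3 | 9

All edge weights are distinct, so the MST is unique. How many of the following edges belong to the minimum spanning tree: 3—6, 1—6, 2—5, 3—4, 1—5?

Sort edges by weight, then run Kruskal:
4—5 (1): add. Components now {1} {2} {3} {4,5} {6}
2—6 (2): add. Components now {1} {2,6} {3} {4,5}
5—6 (3): add. Components now {1} {2,4,5,6} {3}
1—5 (4): add. Components now {1,2,4,5,6} {3}
3—4 (5): add. Components now {1,2,3,4,5,6}
MST edge set: {4—5, 2—6, 5—6, 1—5, 3—4}.
Of the listed edges, {3—4, 1—5} are in the MST → 2.

2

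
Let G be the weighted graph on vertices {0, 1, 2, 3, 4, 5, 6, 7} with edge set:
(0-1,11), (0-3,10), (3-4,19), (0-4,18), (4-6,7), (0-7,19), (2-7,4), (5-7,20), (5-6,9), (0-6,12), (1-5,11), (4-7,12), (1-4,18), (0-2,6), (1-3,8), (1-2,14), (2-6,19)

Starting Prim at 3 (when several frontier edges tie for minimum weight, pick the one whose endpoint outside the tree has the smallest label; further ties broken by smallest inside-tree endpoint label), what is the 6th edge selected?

Prim's algorithm from 3:
Step 1: cheapest edge leaving the tree is 1-3 (8); add 1.
Step 2: cheapest edge leaving the tree is 0-3 (10); add 0.
Step 3: cheapest edge leaving the tree is 0-2 (6); add 2.
Step 4: cheapest edge leaving the tree is 2-7 (4); add 7.
Step 5: cheapest edge leaving the tree is 1-5 (11); add 5.
Step 6: cheapest edge leaving the tree is 5-6 (9); add 6.
Step 7: cheapest edge leaving the tree is 4-6 (7); add 4.
The 6th edge added is 5-6.

5-6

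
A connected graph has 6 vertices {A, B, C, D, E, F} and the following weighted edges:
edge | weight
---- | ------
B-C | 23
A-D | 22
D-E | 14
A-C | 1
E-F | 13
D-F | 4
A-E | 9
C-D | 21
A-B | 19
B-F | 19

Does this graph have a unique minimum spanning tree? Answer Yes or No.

Sort edges by weight, then run Kruskal:
A-C (1): add — endpoints in different components.
D-F (4): add — endpoints in different components.
A-E (9): add — endpoints in different components.
E-F (13): add — endpoints in different components.
D-E (14): skip — D and E already connected.
A-B (19): add — endpoints in different components.
Non-tree edge B-F has weight 19, equal to the heaviest edge on its tree cycle — swapping gives another MST of the same weight. Not unique.

No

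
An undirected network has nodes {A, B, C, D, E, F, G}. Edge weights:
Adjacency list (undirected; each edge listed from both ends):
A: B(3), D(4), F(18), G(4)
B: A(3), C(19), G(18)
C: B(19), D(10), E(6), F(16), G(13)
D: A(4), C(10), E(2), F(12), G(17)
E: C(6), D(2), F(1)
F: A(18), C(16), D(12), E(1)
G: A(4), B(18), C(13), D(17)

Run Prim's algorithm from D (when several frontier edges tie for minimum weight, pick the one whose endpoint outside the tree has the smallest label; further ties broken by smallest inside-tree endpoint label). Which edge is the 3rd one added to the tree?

A-D

Prim's algorithm from D:
Step 1: frontier [D—E 2, A—D 4, C—D 10, D—F 12, D—G 17] → take D—E (2); add E.
Step 2: frontier [A—D 4, C—D 10, D—F 12, D—G 17, E—F 1, C—E 6] → take E—F (1); add F.
Step 3: frontier [A—D 4, C—D 10, D—G 17, C—E 6, C—F 16, A—F 18] → take A—D (4); add A.
Step 4: frontier [A—B 3, A—G 4, C—D 10, D—G 17, C—E 6, C—F 16] → take A—B (3); add B.
Step 5: frontier [A—G 4, B—G 18, B—C 19, C—D 10, D—G 17, C—E 6, C—F 16] → take A—G (4); add G.
Step 6: frontier [B—C 19, C—D 10, C—E 6, C—F 16, C—G 13] → take C—E (6); add C.
The 3rd edge added is A—D.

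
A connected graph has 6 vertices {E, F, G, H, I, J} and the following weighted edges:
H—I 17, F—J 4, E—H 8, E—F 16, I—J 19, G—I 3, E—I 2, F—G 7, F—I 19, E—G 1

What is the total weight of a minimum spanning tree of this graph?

22

Prim, starting at E.
Step 1: cheapest edge leaving the tree is E—G (1); add G.
Step 2: cheapest edge leaving the tree is E—I (2); add I.
Step 3: cheapest edge leaving the tree is F—G (7); add F.
Step 4: cheapest edge leaving the tree is F—J (4); add J.
Step 5: cheapest edge leaving the tree is E—H (8); add H.
MST edges: E—G, E—I, F—G, F—J, E—H; total weight 1+2+7+4+8 = 22.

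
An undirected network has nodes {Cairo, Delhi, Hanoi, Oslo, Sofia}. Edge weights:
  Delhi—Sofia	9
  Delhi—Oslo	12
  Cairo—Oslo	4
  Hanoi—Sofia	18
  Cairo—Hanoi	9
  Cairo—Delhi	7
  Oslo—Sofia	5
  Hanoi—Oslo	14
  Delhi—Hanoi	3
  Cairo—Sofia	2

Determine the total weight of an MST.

16

Prim's algorithm from Cairo:
Step 1: cheapest edge leaving the tree is Cairo—Sofia (2); add Sofia.
Step 2: cheapest edge leaving the tree is Cairo—Oslo (4); add Oslo.
Step 3: cheapest edge leaving the tree is Cairo—Delhi (7); add Delhi.
Step 4: cheapest edge leaving the tree is Delhi—Hanoi (3); add Hanoi.
MST edges: Cairo—Sofia, Cairo—Oslo, Cairo—Delhi, Delhi—Hanoi; total weight 2+4+7+3 = 16.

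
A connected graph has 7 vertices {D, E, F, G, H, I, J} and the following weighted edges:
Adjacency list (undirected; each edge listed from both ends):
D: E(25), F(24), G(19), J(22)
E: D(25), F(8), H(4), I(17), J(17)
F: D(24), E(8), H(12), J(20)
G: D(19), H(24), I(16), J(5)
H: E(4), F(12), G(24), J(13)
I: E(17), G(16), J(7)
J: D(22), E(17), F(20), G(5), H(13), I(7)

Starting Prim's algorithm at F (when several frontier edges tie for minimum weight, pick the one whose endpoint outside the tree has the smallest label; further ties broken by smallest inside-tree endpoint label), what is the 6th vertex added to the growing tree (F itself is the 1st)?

I

Grow the tree from F using Prim:
Step 1: cheapest edge leaving the tree is E F (8); add E.
Step 2: cheapest edge leaving the tree is E H (4); add H.
Step 3: cheapest edge leaving the tree is H J (13); add J.
Step 4: cheapest edge leaving the tree is G J (5); add G.
Step 5: cheapest edge leaving the tree is I J (7); add I.
Step 6: cheapest edge leaving the tree is D G (19); add D.
Vertex order: F, E, H, J, G, I, D. The 6th vertex is I.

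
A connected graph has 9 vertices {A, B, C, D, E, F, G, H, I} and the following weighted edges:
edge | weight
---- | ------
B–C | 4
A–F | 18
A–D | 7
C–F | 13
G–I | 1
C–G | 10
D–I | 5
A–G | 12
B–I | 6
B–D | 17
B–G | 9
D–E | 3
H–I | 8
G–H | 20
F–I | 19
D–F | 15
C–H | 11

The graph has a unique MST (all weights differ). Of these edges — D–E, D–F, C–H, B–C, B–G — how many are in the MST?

Sort edges by weight, then run Kruskal:
G–I (1): add — endpoints in different components.
D–E (3): add — endpoints in different components.
B–C (4): add — endpoints in different components.
D–I (5): add — endpoints in different components.
B–I (6): add — endpoints in different components.
A–D (7): add — endpoints in different components.
H–I (8): add — endpoints in different components.
B–G (9): skip — B and G already connected.
C–G (10): skip — C and G already connected.
C–H (11): skip — C and H already connected.
A–G (12): skip — A and G already connected.
C–F (13): add — endpoints in different components.
MST edge set: {G–I, D–E, B–C, D–I, B–I, A–D, H–I, C–F}.
Of the listed edges, {D–E, B–C} are in the MST → 2.

2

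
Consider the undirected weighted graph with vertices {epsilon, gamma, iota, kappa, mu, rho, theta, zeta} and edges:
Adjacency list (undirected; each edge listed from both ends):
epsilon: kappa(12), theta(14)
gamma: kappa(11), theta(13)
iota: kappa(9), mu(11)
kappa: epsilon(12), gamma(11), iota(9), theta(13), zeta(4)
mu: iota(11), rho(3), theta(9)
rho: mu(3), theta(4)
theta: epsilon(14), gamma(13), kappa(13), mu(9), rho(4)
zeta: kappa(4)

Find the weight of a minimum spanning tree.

Sort edges by weight, then run Kruskal:
mu–rho (3): add — endpoints in different components.
kappa–zeta (4): add — endpoints in different components.
rho–theta (4): add — endpoints in different components.
iota–kappa (9): add — endpoints in different components.
mu–theta (9): skip — theta and mu already connected.
gamma–kappa (11): add — endpoints in different components.
iota–mu (11): add — endpoints in different components.
epsilon–kappa (12): add — endpoints in different components.
MST edges: mu–rho, kappa–zeta, rho–theta, iota–kappa, gamma–kappa, iota–mu, epsilon–kappa; total weight 3+4+4+9+11+11+12 = 54.

54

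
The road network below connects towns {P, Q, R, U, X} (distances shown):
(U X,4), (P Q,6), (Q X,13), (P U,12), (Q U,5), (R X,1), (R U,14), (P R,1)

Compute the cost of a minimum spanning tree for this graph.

11

Prim's algorithm from U:
Step 1: cheapest edge leaving the tree is U X (4); add X.
Step 2: cheapest edge leaving the tree is R X (1); add R.
Step 3: cheapest edge leaving the tree is P R (1); add P.
Step 4: cheapest edge leaving the tree is Q U (5); add Q.
MST edges: U X, R X, P R, Q U; total weight 4+1+1+5 = 11.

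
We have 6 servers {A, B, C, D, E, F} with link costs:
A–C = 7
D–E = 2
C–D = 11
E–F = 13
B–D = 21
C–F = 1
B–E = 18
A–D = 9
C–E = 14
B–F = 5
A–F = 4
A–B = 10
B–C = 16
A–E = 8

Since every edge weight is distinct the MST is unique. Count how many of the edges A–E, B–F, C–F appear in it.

3

Kruskal's algorithm — process edges by increasing weight (ties by edge label):
C–F (1): add — endpoints in different components.
D–E (2): add — endpoints in different components.
A–F (4): add — endpoints in different components.
B–F (5): add — endpoints in different components.
A–C (7): skip — A and C already connected.
A–E (8): add — endpoints in different components.
MST edge set: {C–F, D–E, A–F, B–F, A–E}.
Of the listed edges, {A–E, B–F, C–F} are in the MST → 3.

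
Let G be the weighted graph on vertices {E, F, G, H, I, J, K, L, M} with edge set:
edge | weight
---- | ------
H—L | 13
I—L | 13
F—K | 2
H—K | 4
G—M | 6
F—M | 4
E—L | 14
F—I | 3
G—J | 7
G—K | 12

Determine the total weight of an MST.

53

Prim, starting at H.
Step 1: frontier [H—K 4, H—L 13] → take H—K (4); add K.
Step 2: frontier [H—L 13, F—K 2, G—K 12] → take F—K (2); add F.
Step 3: frontier [F—I 3, F—M 4, H—L 13, G—K 12] → take F—I (3); add I.
Step 4: frontier [F—M 4, H—L 13, I—L 13, G—K 12] → take F—M (4); add M.
Step 5: frontier [H—L 13, I—L 13, G—K 12, G—M 6] → take G—M (6); add G.
Step 6: frontier [G—J 7, H—L 13, I—L 13] → take G—J (7); add J.
Step 7: frontier [H—L 13, I—L 13] → take H—L (13); add L.
Step 8: frontier [E—L 14] → take E—L (14); add E.
MST edges: H—K, F—K, F—I, F—M, G—M, G—J, H—L, E—L; total weight 4+2+3+4+6+7+13+14 = 53.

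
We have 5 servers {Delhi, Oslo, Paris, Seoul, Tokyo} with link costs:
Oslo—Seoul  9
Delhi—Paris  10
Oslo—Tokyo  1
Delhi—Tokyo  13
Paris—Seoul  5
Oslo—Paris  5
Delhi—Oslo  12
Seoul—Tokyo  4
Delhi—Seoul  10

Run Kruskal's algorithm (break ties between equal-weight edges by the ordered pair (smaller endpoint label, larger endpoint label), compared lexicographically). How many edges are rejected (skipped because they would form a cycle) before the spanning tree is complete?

Kruskal's algorithm — process edges by increasing weight (ties by edge label):
Oslo—Tokyo (1): add — endpoints in different components.
Seoul—Tokyo (4): add — endpoints in different components.
Oslo—Paris (5): add — endpoints in different components.
Paris—Seoul (5): skip — Paris and Seoul already connected.
Oslo—Seoul (9): skip — Oslo and Seoul already connected.
Delhi—Paris (10): add — endpoints in different components.
Edges rejected before the tree was complete: 2.

2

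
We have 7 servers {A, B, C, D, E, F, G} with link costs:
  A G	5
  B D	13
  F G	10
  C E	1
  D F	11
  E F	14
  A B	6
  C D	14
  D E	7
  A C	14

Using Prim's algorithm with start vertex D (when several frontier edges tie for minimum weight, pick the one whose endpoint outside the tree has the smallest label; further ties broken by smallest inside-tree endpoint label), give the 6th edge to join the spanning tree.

Grow the tree from D using Prim:
Step 1: frontier [D E 7, D F 11, B D 13, C D 14] → take D E (7); add E.
Step 2: frontier [D F 11, B D 13, C D 14, C E 1, E F 14] → take C E (1); add C.
Step 3: frontier [A C 14, D F 11, B D 13, E F 14] → take D F (11); add F.
Step 4: frontier [A C 14, B D 13, F G 10] → take F G (10); add G.
Step 5: frontier [A C 14, B D 13, A G 5] → take A G (5); add A.
Step 6: frontier [A B 6, B D 13] → take A B (6); add B.
The 6th edge added is A B.

A-B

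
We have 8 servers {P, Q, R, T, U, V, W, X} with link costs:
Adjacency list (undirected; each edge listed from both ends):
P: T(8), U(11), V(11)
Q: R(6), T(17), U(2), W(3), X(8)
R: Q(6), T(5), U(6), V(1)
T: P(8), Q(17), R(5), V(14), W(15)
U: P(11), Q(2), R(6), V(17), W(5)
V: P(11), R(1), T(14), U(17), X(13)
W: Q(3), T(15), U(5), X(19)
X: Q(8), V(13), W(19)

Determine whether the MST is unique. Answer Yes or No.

Sort edges by weight, then run Kruskal:
R—V (1): add — endpoints in different components.
Q—U (2): add — endpoints in different components.
Q—W (3): add — endpoints in different components.
R—T (5): add — endpoints in different components.
U—W (5): skip — U and W already connected.
Q—R (6): add — endpoints in different components.
R—U (6): skip — R and U already connected.
P—T (8): add — endpoints in different components.
Q—X (8): add — endpoints in different components.
Non-tree edge R—U has weight 6, equal to the heaviest edge on its tree cycle — swapping gives another MST of the same weight. Not unique.

No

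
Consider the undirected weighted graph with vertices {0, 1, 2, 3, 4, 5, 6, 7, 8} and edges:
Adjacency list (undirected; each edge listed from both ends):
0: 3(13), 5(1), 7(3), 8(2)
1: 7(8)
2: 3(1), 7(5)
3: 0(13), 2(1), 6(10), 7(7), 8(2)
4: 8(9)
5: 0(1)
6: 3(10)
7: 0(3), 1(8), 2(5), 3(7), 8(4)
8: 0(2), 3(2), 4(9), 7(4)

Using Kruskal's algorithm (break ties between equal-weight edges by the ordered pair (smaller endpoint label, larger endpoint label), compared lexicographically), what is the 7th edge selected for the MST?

Kruskal's algorithm — process edges by increasing weight (ties by edge label):
0—5 (1): add — endpoints in different components.
2—3 (1): add — endpoints in different components.
0—8 (2): add — endpoints in different components.
3—8 (2): add — endpoints in different components.
0—7 (3): add — endpoints in different components.
7—8 (4): skip — 7 and 8 already connected.
2—7 (5): skip — 2 and 7 already connected.
3—7 (7): skip — 3 and 7 already connected.
1—7 (8): add — endpoints in different components.
4—8 (9): add — endpoints in different components.
3—6 (10): add — endpoints in different components.
The 7th edge added is 4—8.

4-8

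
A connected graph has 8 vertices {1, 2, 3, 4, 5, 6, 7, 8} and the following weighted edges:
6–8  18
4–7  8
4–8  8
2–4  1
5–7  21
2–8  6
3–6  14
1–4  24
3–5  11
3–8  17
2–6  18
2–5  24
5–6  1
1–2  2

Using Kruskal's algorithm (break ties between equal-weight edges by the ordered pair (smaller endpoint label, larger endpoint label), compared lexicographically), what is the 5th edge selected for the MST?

Kruskal: consider edges lightest-first.
2–4 (1): add — endpoints in different components.
5–6 (1): add — endpoints in different components.
1–2 (2): add — endpoints in different components.
2–8 (6): add — endpoints in different components.
4–7 (8): add — endpoints in different components.
4–8 (8): skip — 4 and 8 already connected.
3–5 (11): add — endpoints in different components.
3–6 (14): skip — 3 and 6 already connected.
3–8 (17): add — endpoints in different components.
The 5th edge added is 4–7.

4-7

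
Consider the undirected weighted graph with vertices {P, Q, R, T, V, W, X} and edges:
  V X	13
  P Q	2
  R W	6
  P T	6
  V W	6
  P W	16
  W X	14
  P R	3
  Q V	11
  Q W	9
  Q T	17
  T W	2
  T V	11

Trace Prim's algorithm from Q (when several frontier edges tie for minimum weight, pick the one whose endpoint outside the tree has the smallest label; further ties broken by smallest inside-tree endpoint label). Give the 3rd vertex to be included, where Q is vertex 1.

Prim's algorithm from Q:
Step 1: frontier [P Q 2, Q W 9, Q V 11, Q T 17] → take P Q (2); add P.
Step 2: frontier [P R 3, P T 6, P W 16, Q W 9, Q V 11, Q T 17] → take P R (3); add R.
Step 3: frontier [P T 6, P W 16, Q W 9, Q V 11, Q T 17, R W 6] → take P T (6); add T.
Step 4: frontier [P W 16, Q W 9, Q V 11, R W 6, T W 2, T V 11] → take T W (2); add W.
Step 5: frontier [Q V 11, T V 11, V W 6, W X 14] → take V W (6); add V.
Step 6: frontier [V X 13, W X 14] → take V X (13); add X.
Vertex order: Q, P, R, T, W, V, X. The 3rd vertex is R.

R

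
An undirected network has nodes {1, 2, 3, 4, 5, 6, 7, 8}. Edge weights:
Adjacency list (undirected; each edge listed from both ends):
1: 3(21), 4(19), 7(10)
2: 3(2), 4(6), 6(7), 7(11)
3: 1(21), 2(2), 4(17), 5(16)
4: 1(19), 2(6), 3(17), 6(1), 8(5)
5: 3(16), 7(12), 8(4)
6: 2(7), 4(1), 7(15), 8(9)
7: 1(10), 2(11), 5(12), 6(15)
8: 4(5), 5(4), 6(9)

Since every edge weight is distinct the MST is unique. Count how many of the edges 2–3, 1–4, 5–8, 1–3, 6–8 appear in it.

2

Kruskal's algorithm — process edges by increasing weight (ties by edge label):
4–6 (1): add — endpoints in different components.
2–3 (2): add — endpoints in different components.
5–8 (4): add — endpoints in different components.
4–8 (5): add — endpoints in different components.
2–4 (6): add — endpoints in different components.
2–6 (7): skip — 2 and 6 already connected.
6–8 (9): skip — 6 and 8 already connected.
1–7 (10): add — endpoints in different components.
2–7 (11): add — endpoints in different components.
MST edge set: {4–6, 2–3, 5–8, 4–8, 2–4, 1–7, 2–7}.
Of the listed edges, {2–3, 5–8} are in the MST → 2.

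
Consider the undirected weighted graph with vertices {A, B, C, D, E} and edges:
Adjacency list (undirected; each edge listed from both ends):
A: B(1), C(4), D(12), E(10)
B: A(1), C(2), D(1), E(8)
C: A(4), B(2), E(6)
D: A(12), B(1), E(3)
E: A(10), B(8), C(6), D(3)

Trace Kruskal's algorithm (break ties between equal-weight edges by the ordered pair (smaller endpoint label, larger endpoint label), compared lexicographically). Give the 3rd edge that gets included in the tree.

B-C

Kruskal's algorithm — process edges by increasing weight (ties by edge label):
A—B (1): add — endpoints in different components.
B—D (1): add — endpoints in different components.
B—C (2): add — endpoints in different components.
D—E (3): add — endpoints in different components.
The 3rd edge added is B—C.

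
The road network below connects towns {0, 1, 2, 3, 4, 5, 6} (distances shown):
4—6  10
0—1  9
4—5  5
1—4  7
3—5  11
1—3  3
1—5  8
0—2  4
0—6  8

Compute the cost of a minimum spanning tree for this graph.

Prim's algorithm from 3:
Step 1: frontier [1—3 3, 3—5 11] → take 1—3 (3); add 1.
Step 2: frontier [1—4 7, 1—5 8, 0—1 9, 3—5 11] → take 1—4 (7); add 4.
Step 3: frontier [1—5 8, 0—1 9, 3—5 11, 4—5 5, 4—6 10] → take 4—5 (5); add 5.
Step 4: frontier [0—1 9, 4—6 10] → take 0—1 (9); add 0.
Step 5: frontier [0—2 4, 0—6 8, 4—6 10] → take 0—2 (4); add 2.
Step 6: frontier [0—6 8, 4—6 10] → take 0—6 (8); add 6.
MST edges: 1—3, 1—4, 4—5, 0—1, 0—2, 0—6; total weight 3+7+5+9+4+8 = 36.

36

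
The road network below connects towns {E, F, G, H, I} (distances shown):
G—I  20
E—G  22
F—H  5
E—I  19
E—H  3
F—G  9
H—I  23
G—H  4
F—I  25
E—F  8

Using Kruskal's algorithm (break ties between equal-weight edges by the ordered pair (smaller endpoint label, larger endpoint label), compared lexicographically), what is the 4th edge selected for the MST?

E-I

Sort edges by weight, then run Kruskal:
E—H (3): add — endpoints in different components.
G—H (4): add — endpoints in different components.
F—H (5): add — endpoints in different components.
E—F (8): skip — E and F already connected.
F—G (9): skip — F and G already connected.
E—I (19): add — endpoints in different components.
The 4th edge added is E—I.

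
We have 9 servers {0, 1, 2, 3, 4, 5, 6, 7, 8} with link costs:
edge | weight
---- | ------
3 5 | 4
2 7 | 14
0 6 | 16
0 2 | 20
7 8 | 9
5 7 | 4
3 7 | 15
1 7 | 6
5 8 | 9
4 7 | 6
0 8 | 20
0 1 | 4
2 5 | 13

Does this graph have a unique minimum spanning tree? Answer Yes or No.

No

Sort edges by weight, then run Kruskal:
0 1 (4): add — endpoints in different components.
3 5 (4): add — endpoints in different components.
5 7 (4): add — endpoints in different components.
1 7 (6): add — endpoints in different components.
4 7 (6): add — endpoints in different components.
5 8 (9): add — endpoints in different components.
7 8 (9): skip — 7 and 8 already connected.
2 5 (13): add — endpoints in different components.
2 7 (14): skip — 2 and 7 already connected.
3 7 (15): skip — 3 and 7 already connected.
0 6 (16): add — endpoints in different components.
Non-tree edge 7 8 has weight 9, equal to the heaviest edge on its tree cycle — swapping gives another MST of the same weight. Not unique.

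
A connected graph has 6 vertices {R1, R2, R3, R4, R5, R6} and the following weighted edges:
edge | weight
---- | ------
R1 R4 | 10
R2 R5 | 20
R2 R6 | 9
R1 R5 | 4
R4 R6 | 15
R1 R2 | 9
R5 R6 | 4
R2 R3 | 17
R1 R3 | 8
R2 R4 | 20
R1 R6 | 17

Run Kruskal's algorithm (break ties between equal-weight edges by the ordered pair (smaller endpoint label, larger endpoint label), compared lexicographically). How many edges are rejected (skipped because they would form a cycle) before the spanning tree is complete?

Kruskal: consider edges lightest-first.
R1 R5 (4): add — endpoints in different components.
R5 R6 (4): add — endpoints in different components.
R1 R3 (8): add — endpoints in different components.
R1 R2 (9): add — endpoints in different components.
R2 R6 (9): skip — R6 and R2 already connected.
R1 R4 (10): add — endpoints in different components.
Edges rejected before the tree was complete: 1.

1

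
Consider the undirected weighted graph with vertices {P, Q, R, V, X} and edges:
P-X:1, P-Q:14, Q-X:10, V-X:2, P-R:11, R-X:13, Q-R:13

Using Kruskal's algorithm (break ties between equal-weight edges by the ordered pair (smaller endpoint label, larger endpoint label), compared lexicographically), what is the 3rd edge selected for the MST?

Kruskal: consider edges lightest-first.
P-X (1): add. Components now {R} {Q} {P,X} {V}
V-X (2): add. Components now {R} {Q} {P,V,X}
Q-X (10): add. Components now {R} {P,Q,V,X}
P-R (11): add. Components now {P,Q,R,V,X}
The 3rd edge added is Q-X.

Q-X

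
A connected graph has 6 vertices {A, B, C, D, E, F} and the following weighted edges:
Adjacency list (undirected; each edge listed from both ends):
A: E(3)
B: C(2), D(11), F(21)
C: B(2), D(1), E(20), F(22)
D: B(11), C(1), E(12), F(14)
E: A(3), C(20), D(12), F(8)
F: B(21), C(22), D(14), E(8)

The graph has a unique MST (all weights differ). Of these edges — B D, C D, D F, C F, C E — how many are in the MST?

Sort edges by weight, then run Kruskal:
C D (1): add — endpoints in different components.
B C (2): add — endpoints in different components.
A E (3): add — endpoints in different components.
E F (8): add — endpoints in different components.
B D (11): skip — B and D already connected.
D E (12): add — endpoints in different components.
MST edge set: {C D, B C, A E, E F, D E}.
Of the listed edges, {C D} are in the MST → 1.

1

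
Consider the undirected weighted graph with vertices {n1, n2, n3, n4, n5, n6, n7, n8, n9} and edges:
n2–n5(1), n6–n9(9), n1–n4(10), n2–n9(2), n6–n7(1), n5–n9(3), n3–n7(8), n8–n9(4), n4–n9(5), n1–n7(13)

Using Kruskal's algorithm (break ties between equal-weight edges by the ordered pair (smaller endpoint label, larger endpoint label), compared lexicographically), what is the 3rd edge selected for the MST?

n2-n9

Kruskal's algorithm — process edges by increasing weight (ties by edge label):
n2–n5 (1): add — endpoints in different components.
n6–n7 (1): add — endpoints in different components.
n2–n9 (2): add — endpoints in different components.
n5–n9 (3): skip — n5 and n9 already connected.
n8–n9 (4): add — endpoints in different components.
n4–n9 (5): add — endpoints in different components.
n3–n7 (8): add — endpoints in different components.
n6–n9 (9): add — endpoints in different components.
n1–n4 (10): add — endpoints in different components.
The 3rd edge added is n2–n9.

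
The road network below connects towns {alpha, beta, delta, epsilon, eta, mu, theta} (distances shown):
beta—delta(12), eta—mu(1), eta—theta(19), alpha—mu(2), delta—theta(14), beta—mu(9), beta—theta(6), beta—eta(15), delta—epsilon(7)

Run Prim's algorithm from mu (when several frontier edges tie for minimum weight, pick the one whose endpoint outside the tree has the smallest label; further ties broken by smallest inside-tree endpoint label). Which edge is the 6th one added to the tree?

Prim's algorithm from mu:
Step 1: cheapest edge leaving the tree is eta—mu (1); add eta.
Step 2: cheapest edge leaving the tree is alpha—mu (2); add alpha.
Step 3: cheapest edge leaving the tree is beta—mu (9); add beta.
Step 4: cheapest edge leaving the tree is beta—theta (6); add theta.
Step 5: cheapest edge leaving the tree is beta—delta (12); add delta.
Step 6: cheapest edge leaving the tree is delta—epsilon (7); add epsilon.
The 6th edge added is delta—epsilon.

delta-epsilon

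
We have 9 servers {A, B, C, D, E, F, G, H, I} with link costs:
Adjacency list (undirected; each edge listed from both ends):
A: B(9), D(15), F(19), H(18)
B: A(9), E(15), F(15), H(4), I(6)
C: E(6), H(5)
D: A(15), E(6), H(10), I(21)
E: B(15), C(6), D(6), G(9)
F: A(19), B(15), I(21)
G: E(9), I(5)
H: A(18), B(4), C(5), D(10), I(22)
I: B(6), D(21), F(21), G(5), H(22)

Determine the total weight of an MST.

56

Grow the tree from I using Prim:
Step 1: cheapest edge leaving the tree is G–I (5); add G.
Step 2: cheapest edge leaving the tree is B–I (6); add B.
Step 3: cheapest edge leaving the tree is B–H (4); add H.
Step 4: cheapest edge leaving the tree is C–H (5); add C.
Step 5: cheapest edge leaving the tree is C–E (6); add E.
Step 6: cheapest edge leaving the tree is D–E (6); add D.
Step 7: cheapest edge leaving the tree is A–B (9); add A.
Step 8: cheapest edge leaving the tree is B–F (15); add F.
MST edges: G–I, B–I, B–H, C–H, C–E, D–E, A–B, B–F; total weight 5+6+4+5+6+6+9+15 = 56.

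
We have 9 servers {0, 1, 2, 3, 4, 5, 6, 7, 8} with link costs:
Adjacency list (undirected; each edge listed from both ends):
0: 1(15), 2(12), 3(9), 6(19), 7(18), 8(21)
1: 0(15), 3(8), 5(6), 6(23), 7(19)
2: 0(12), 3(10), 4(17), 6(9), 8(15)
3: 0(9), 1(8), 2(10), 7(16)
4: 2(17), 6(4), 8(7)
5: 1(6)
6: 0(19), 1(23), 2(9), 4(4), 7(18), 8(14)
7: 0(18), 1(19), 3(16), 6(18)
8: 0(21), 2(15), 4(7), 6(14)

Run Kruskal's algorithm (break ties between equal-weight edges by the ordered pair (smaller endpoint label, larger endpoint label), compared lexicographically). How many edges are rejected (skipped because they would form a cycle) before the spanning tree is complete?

Kruskal's algorithm — process edges by increasing weight (ties by edge label):
4 6 (4): add — endpoints in different components.
1 5 (6): add — endpoints in different components.
4 8 (7): add — endpoints in different components.
1 3 (8): add — endpoints in different components.
0 3 (9): add — endpoints in different components.
2 6 (9): add — endpoints in different components.
2 3 (10): add — endpoints in different components.
0 2 (12): skip — 0 and 2 already connected.
6 8 (14): skip — 6 and 8 already connected.
0 1 (15): skip — 0 and 1 already connected.
2 8 (15): skip — 2 and 8 already connected.
3 7 (16): add — endpoints in different components.
Edges rejected before the tree was complete: 4.

4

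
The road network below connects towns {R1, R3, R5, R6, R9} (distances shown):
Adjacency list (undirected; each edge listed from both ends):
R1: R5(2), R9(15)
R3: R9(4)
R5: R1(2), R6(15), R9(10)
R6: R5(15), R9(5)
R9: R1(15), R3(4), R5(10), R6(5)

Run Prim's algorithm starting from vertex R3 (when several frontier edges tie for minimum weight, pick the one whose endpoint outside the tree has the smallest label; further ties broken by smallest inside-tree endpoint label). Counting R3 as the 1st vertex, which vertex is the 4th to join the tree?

Prim's algorithm from R3:
Step 1: frontier [R3—R9 4] → take R3—R9 (4); add R9.
Step 2: frontier [R6—R9 5, R5—R9 10, R1—R9 15] → take R6—R9 (5); add R6.
Step 3: frontier [R5—R6 15, R5—R9 10, R1—R9 15] → take R5—R9 (10); add R5.
Step 4: frontier [R1—R5 2, R1—R9 15] → take R1—R5 (2); add R1.
Vertex order: R3, R9, R6, R5, R1. The 4th vertex is R5.

R5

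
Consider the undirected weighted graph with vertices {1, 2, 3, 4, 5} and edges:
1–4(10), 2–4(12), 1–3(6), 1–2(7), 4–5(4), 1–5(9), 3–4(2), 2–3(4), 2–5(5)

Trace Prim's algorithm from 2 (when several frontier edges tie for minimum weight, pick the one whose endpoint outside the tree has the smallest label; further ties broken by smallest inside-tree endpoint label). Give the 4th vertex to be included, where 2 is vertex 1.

Prim's algorithm from 2:
Step 1: cheapest edge leaving the tree is 2–3 (4); add 3.
Step 2: cheapest edge leaving the tree is 3–4 (2); add 4.
Step 3: cheapest edge leaving the tree is 4–5 (4); add 5.
Step 4: cheapest edge leaving the tree is 1–3 (6); add 1.
Vertex order: 2, 3, 4, 5, 1. The 4th vertex is 5.

5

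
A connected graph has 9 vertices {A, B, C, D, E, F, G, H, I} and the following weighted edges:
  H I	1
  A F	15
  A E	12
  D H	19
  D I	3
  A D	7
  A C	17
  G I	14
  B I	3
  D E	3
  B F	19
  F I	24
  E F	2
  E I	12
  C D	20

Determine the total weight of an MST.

Kruskal's algorithm — process edges by increasing weight (ties by edge label):
H I (1): add — endpoints in different components.
E F (2): add — endpoints in different components.
B I (3): add — endpoints in different components.
D E (3): add — endpoints in different components.
D I (3): add — endpoints in different components.
A D (7): add — endpoints in different components.
A E (12): skip — A and E already connected.
E I (12): skip — E and I already connected.
G I (14): add — endpoints in different components.
A F (15): skip — A and F already connected.
A C (17): add — endpoints in different components.
MST edges: H I, E F, B I, D E, D I, A D, G I, A C; total weight 1+2+3+3+3+7+14+17 = 50.

50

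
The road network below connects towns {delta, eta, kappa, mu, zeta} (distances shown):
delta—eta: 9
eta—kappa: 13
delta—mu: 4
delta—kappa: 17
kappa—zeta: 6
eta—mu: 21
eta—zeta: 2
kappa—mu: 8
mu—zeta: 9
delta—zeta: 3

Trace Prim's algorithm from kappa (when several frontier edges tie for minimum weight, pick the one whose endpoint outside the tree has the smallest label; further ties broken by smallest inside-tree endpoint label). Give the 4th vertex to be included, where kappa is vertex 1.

delta

Prim's algorithm from kappa:
Step 1: frontier [kappa—zeta 6, kappa—mu 8, eta—kappa 13, delta—kappa 17] → take kappa—zeta (6); add zeta.
Step 2: frontier [kappa—mu 8, eta—kappa 13, delta—kappa 17, eta—zeta 2, delta—zeta 3, mu—zeta 9] → take eta—zeta (2); add eta.
Step 3: frontier [delta—eta 9, eta—mu 21, kappa—mu 8, delta—kappa 17, delta—zeta 3, mu—zeta 9] → take delta—zeta (3); add delta.
Step 4: frontier [delta—mu 4, eta—mu 21, kappa—mu 8, mu—zeta 9] → take delta—mu (4); add mu.
Vertex order: kappa, zeta, eta, delta, mu. The 4th vertex is delta.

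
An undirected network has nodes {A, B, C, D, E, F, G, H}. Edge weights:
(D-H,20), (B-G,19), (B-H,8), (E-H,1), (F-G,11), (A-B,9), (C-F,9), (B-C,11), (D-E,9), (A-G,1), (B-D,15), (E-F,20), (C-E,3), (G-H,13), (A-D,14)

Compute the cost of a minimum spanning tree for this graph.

Grow the tree from A using Prim:
Step 1: cheapest edge leaving the tree is A-G (1); add G.
Step 2: cheapest edge leaving the tree is A-B (9); add B.
Step 3: cheapest edge leaving the tree is B-H (8); add H.
Step 4: cheapest edge leaving the tree is E-H (1); add E.
Step 5: cheapest edge leaving the tree is C-E (3); add C.
Step 6: cheapest edge leaving the tree is D-E (9); add D.
Step 7: cheapest edge leaving the tree is C-F (9); add F.
MST edges: A-G, A-B, B-H, E-H, C-E, D-E, C-F; total weight 1+9+8+1+3+9+9 = 40.

40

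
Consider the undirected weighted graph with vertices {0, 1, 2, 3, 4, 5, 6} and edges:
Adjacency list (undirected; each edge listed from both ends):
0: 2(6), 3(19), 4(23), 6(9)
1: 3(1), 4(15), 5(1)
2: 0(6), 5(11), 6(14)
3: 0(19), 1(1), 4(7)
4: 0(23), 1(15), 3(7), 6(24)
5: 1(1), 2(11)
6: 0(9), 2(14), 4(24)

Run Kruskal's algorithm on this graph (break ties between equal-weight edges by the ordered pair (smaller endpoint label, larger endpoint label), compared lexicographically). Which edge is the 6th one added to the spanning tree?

Sort edges by weight, then run Kruskal:
1—3 (1): add. Components now {0} {1,3} {2} {4} {5} {6}
1—5 (1): add. Components now {0} {1,3,5} {2} {4} {6}
0—2 (6): add. Components now {0,2} {1,3,5} {4} {6}
3—4 (7): add. Components now {0,2} {1,3,4,5} {6}
0—6 (9): add. Components now {0,2,6} {1,3,4,5}
2—5 (11): add. Components now {0,1,2,3,4,5,6}
The 6th edge added is 2—5.

2-5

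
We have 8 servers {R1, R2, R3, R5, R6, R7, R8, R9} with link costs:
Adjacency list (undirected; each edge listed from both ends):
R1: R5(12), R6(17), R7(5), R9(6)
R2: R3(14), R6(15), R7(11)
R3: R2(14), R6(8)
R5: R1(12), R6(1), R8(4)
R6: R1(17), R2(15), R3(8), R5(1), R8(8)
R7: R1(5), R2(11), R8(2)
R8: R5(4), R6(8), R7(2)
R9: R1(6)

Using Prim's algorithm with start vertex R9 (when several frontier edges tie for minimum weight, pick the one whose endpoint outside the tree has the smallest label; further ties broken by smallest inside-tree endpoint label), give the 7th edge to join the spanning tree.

R2-R7

Grow the tree from R9 using Prim:
Step 1: frontier [R1-R9 6] → take R1-R9 (6); add R1.
Step 2: frontier [R1-R7 5, R1-R5 12, R1-R6 17] → take R1-R7 (5); add R7.
Step 3: frontier [R1-R5 12, R1-R6 17, R7-R8 2, R2-R7 11] → take R7-R8 (2); add R8.
Step 4: frontier [R1-R5 12, R1-R6 17, R2-R7 11, R5-R8 4, R6-R8 8] → take R5-R8 (4); add R5.
Step 5: frontier [R1-R6 17, R5-R6 1, R2-R7 11, R6-R8 8] → take R5-R6 (1); add R6.
Step 6: frontier [R3-R6 8, R2-R6 15, R2-R7 11] → take R3-R6 (8); add R3.
Step 7: frontier [R2-R3 14, R2-R6 15, R2-R7 11] → take R2-R7 (11); add R2.
The 7th edge added is R2-R7.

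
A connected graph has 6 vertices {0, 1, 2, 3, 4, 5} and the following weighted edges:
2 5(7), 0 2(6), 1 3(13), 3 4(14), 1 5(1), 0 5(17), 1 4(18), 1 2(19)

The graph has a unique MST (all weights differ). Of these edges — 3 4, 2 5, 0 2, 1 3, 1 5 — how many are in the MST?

Kruskal: consider edges lightest-first.
1 5 (1): add — endpoints in different components.
0 2 (6): add — endpoints in different components.
2 5 (7): add — endpoints in different components.
1 3 (13): add — endpoints in different components.
3 4 (14): add — endpoints in different components.
MST edge set: {1 5, 0 2, 2 5, 1 3, 3 4}.
Of the listed edges, {3 4, 2 5, 0 2, 1 3, 1 5} are in the MST → 5.

5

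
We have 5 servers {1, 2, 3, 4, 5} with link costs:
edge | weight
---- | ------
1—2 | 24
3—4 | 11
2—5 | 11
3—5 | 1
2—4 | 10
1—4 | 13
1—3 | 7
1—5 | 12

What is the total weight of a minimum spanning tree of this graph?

Prim, starting at 3.
Step 1: frontier [3—5 1, 1—3 7, 3—4 11] → take 3—5 (1); add 5.
Step 2: frontier [1—3 7, 3—4 11, 2—5 11, 1—5 12] → take 1—3 (7); add 1.
Step 3: frontier [1—4 13, 1—2 24, 3—4 11, 2—5 11] → take 2—5 (11); add 2.
Step 4: frontier [1—4 13, 2—4 10, 3—4 11] → take 2—4 (10); add 4.
MST edges: 3—5, 1—3, 2—5, 2—4; total weight 1+7+11+10 = 29.

29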